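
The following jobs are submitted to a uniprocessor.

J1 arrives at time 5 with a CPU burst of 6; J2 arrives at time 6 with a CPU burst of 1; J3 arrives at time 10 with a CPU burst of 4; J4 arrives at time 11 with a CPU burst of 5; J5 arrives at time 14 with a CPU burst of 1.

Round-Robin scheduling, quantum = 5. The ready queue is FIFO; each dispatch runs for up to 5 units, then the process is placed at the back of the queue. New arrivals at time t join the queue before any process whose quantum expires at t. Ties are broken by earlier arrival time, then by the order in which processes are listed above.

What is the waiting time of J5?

Schedule: | idle 0-5 | J1 5-10 | J2 10-11 | J3 11-15 | J1 15-16 | J4 16-21 | J5 21-22 |
Completion: J1=16  J2=11  J3=15  J4=21  J5=22
Turnaround (C−A): J1=11  J2=5  J3=5  J4=10  J5=8
Waiting(J5) = turnaround − burst = 8 − 1 = 7

7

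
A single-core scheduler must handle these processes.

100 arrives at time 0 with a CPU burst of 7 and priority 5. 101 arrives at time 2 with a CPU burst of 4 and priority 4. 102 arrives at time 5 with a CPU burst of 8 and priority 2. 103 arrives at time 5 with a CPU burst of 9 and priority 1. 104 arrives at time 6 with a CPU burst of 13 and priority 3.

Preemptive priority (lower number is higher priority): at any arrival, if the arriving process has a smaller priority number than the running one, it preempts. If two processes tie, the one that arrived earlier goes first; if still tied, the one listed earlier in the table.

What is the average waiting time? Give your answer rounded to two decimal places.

17.80

Timeline: | 100 0-2 | 101 2-5 | 103 5-14 | 102 14-22 | 104 22-35 | 101 35-36 | 100 36-41 |
Completion: 100=41  101=36  102=22  103=14  104=35
Waiting times: 100=34, 101=30, 102=9, 103=0, 104=16
Average waiting = (34+30+9+0+16) / 5 = 89/5 = 17.80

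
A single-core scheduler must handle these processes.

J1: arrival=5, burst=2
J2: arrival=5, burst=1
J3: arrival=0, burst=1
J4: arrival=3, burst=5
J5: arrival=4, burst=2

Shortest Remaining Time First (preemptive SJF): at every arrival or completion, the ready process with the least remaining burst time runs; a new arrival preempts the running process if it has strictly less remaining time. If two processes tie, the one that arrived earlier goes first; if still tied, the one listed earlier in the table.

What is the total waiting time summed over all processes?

8

Schedule: | J3 0-1 | idle 1-3 | J4 3-4 | J5 4-6 | J2 6-7 | J1 7-9 | J4 9-13 |
Completion: J1=9  J2=7  J3=1  J4=13  J5=6
Turnaround (C−A): J1=4  J2=2  J3=1  J4=10  J5=2
Waiting = turnaround − burst: J1=2, J2=1, J3=0, J4=5, J5=0
Total waiting = 2 + 1 + 0 + 5 + 0 = 8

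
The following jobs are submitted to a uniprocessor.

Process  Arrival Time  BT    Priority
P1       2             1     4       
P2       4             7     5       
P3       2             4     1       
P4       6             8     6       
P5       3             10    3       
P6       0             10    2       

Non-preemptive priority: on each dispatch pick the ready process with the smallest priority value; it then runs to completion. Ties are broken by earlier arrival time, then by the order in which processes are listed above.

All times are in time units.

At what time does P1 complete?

Schedule: | P6 0-10 | P3 10-14 | P5 14-24 | P1 24-25 | P2 25-32 | P4 32-40 |
Completion: P1=25  P2=32  P3=14  P4=40  P5=24  P6=10
Turnaround (C−A): P1=23  P2=28  P3=12  P4=34  P5=21  P6=10

25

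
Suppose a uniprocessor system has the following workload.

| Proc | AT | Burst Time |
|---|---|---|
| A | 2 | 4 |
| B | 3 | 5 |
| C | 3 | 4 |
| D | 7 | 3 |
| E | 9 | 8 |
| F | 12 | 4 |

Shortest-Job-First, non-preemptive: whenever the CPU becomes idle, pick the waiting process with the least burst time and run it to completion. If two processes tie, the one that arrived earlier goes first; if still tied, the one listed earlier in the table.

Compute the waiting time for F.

1

Schedule: | idle 0-2 | A 2-6 | C 6-10 | D 10-13 | F 13-17 | B 17-22 | E 22-30 |
Completion: A=6  B=22  C=10  D=13  E=30  F=17
Waiting(F) = turnaround − burst = 5 − 4 = 1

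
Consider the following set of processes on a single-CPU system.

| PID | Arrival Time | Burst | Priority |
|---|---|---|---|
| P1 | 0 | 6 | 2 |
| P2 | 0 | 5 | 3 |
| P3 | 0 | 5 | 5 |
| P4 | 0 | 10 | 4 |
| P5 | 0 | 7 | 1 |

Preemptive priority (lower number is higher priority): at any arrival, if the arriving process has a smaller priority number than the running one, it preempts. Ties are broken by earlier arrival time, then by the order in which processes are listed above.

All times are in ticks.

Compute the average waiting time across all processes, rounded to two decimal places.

13.20

Gantt: | P5 0-7 | P1 7-13 | P2 13-18 | P4 18-28 | P3 28-33 |
Completion: P1=13  P2=18  P3=33  P4=28  P5=7
Waiting times: P1=7, P2=13, P3=28, P4=18, P5=0
Average waiting = (7+13+28+18+0) / 5 = 66/5 = 13.20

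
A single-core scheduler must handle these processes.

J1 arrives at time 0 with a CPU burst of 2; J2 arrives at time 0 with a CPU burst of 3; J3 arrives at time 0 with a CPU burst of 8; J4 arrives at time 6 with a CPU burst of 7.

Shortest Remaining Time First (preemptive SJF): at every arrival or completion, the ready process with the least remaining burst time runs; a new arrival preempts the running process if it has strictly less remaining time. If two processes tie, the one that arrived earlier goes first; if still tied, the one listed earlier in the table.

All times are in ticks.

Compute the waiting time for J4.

Timeline: | J1 0-2 | J2 2-5 | J3 5-13 | J4 13-20 |
Completion: J1=2  J2=5  J3=13  J4=20
Turnaround (C−A): J1=2  J2=5  J3=13  J4=14
Waiting(J4) = turnaround − burst = 14 − 7 = 7

7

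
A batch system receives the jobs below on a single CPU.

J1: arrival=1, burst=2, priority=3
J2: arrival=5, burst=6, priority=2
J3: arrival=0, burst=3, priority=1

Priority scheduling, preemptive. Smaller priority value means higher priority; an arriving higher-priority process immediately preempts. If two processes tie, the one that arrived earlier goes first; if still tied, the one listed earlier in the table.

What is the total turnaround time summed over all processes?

Schedule: | J3 0-3 | J1 3-5 | J2 5-11 |
Completion: J1=5  J2=11  J3=3
Turnaround (C−A): J1=4  J2=6  J3=3
Turnaround = completion − arrival: J1=4, J2=6, J3=3
Total turnaround = 4 + 6 + 3 = 13

13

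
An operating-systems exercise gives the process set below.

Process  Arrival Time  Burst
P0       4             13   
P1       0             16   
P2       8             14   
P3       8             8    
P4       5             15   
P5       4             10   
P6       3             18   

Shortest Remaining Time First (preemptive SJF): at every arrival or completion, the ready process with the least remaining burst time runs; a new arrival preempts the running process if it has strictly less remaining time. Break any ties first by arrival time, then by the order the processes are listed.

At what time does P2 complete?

Schedule: | P1 0-4 | P5 4-14 | P3 14-22 | P1 22-34 | P0 34-47 | P2 47-61 | P4 61-76 | P6 76-94 |
Completion: P0=47  P1=34  P2=61  P3=22  P4=76  P5=14  P6=94
Turnaround (C−A): P0=43  P1=34  P2=53  P3=14  P4=71  P5=10  P6=91

61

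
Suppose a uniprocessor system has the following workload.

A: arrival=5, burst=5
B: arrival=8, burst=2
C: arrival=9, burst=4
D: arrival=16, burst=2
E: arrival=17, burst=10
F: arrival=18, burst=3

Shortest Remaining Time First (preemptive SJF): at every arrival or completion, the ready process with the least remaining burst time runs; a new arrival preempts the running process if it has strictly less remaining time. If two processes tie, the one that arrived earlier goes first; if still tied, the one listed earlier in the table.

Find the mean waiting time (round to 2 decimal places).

Timeline: | idle 0-5 | A 5-10 | B 10-12 | C 12-16 | D 16-18 | F 18-21 | E 21-31 |
Completion: A=10  B=12  C=16  D=18  E=31  F=21
Turnaround (C−A): A=5  B=4  C=7  D=2  E=14  F=3
Waiting times: A=0, B=2, C=3, D=0, E=4, F=0
Average waiting = (0+2+3+0+4+0) / 6 = 9/6 = 1.50

1.50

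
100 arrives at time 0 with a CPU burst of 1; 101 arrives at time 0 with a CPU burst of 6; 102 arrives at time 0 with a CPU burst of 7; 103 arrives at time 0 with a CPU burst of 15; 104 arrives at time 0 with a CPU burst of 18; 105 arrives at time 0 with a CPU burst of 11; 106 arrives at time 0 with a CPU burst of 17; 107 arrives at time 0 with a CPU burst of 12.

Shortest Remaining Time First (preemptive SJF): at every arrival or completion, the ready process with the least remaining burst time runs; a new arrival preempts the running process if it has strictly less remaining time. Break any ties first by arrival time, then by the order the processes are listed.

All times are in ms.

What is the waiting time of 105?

Timeline: | 100 0-1 | 101 1-7 | 102 7-14 | 105 14-25 | 107 25-37 | 103 37-52 | 106 52-69 | 104 69-87 |
Completion: 100=1  101=7  102=14  103=52  104=87  105=25  106=69  107=37
Turnaround (C−A): 100=1  101=7  102=14  103=52  104=87  105=25  106=69  107=37
Waiting(105) = turnaround − burst = 25 − 11 = 14

14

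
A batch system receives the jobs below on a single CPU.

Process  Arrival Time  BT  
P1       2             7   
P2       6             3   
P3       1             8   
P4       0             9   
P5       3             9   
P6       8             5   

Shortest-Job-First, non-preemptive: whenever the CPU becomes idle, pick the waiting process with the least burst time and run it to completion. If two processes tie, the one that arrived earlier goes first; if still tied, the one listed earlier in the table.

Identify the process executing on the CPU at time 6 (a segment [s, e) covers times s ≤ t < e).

P4

Schedule: | P4 0-9 | P2 9-12 | P6 12-17 | P1 17-24 | P3 24-32 | P5 32-41 |
Completion: P1=24  P2=12  P3=32  P4=9  P5=41  P6=17
Turnaround (C−A): P1=22  P2=6  P3=31  P4=9  P5=38  P6=9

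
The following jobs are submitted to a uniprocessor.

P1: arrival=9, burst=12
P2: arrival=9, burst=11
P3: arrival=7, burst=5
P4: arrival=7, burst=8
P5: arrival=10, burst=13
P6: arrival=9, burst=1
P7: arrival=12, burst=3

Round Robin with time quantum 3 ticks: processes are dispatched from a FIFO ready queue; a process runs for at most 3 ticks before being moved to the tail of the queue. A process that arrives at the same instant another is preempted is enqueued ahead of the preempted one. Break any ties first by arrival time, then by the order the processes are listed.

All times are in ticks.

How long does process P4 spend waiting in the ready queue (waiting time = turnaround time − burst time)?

Gantt: | idle 0-7 | P3 7-10 | P4 10-13 | P1 13-16 | P2 16-19 | P6 19-20 | P5 20-23 | P3 23-25 | P7 25-28 | P4 28-31 | P1 31-34 | P2 34-37 | P5 37-40 | P4 40-42 | P1 42-45 | P2 45-48 | P5 48-51 | P1 51-54 | P2 54-56 | P5 56-60 |
Completion: P1=54  P2=56  P3=25  P4=42  P5=60  P6=20  P7=28
Waiting(P4) = turnaround − burst = 35 − 8 = 27

27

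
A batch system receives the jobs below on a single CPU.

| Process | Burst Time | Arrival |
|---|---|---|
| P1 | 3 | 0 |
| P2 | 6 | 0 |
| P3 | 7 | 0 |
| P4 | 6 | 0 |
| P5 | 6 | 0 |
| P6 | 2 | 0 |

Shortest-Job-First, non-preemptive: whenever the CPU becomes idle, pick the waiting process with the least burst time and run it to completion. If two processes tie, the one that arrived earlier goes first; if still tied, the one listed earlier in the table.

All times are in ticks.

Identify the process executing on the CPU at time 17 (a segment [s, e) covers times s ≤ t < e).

P5

Gantt: | P6 0-2 | P1 2-5 | P2 5-11 | P4 11-17 | P5 17-23 | P3 23-30 |
Completion: P1=5  P2=11  P3=30  P4=17  P5=23  P6=2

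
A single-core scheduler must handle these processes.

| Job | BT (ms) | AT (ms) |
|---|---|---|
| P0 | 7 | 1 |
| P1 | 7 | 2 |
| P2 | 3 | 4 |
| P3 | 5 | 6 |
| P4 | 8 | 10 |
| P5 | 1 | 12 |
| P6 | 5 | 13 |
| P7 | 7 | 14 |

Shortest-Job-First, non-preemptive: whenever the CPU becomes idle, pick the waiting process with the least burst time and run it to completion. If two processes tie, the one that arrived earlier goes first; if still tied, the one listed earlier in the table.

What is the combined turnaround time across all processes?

121

Schedule: | idle 0-1 | P0 1-8 | P2 8-11 | P3 11-16 | P5 16-17 | P6 17-22 | P1 22-29 | P7 29-36 | P4 36-44 |
Completion: P0=8  P1=29  P2=11  P3=16  P4=44  P5=17  P6=22  P7=36
Turnaround = completion − arrival: P0=7, P1=27, P2=7, P3=10, P4=34, P5=5, P6=9, P7=22
Total turnaround = 7 + 27 + 7 + 10 + 34 + 5 + 9 + 22 = 121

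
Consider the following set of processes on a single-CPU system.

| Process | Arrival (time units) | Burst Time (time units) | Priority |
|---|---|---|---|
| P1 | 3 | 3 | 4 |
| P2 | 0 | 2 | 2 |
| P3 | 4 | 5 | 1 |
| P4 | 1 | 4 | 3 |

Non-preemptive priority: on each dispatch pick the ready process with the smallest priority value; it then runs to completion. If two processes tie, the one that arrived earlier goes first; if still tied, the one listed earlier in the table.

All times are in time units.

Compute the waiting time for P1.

Gantt: | P2 0-2 | P4 2-6 | P3 6-11 | P1 11-14 |
Completion: P1=14  P2=2  P3=11  P4=6
Waiting(P1) = turnaround − burst = 11 − 3 = 8

8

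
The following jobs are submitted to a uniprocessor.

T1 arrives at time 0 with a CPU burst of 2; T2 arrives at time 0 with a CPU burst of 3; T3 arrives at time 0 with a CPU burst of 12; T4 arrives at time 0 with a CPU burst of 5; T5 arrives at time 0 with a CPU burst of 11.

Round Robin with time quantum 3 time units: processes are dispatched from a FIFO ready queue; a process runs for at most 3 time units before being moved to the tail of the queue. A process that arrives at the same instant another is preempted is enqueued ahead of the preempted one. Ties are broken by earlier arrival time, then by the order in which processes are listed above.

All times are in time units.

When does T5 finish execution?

33

Timeline: | T1 0-2 | T2 2-5 | T3 5-8 | T4 8-11 | T5 11-14 | T3 14-17 | T4 17-19 | T5 19-22 | T3 22-25 | T5 25-28 | T3 28-31 | T5 31-33 |
Completion: T1=2  T2=5  T3=31  T4=19  T5=33
Turnaround (C−A): T1=2  T2=5  T3=31  T4=19  T5=33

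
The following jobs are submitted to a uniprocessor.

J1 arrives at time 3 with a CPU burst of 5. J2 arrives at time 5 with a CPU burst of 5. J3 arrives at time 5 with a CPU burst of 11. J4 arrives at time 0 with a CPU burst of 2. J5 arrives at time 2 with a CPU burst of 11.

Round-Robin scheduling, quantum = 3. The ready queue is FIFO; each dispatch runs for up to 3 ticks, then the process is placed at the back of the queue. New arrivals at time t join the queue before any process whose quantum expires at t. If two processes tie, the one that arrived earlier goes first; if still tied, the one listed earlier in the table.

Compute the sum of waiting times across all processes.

Timeline: | J4 0-2 | J5 2-5 | J1 5-8 | J2 8-11 | J3 11-14 | J5 14-17 | J1 17-19 | J2 19-21 | J3 21-24 | J5 24-27 | J3 27-30 | J5 30-32 | J3 32-34 |
Completion: J1=19  J2=21  J3=34  J4=2  J5=32
Waiting = turnaround − burst: J1=11, J2=11, J3=18, J4=0, J5=19
Total waiting = 11 + 11 + 18 + 0 + 19 = 59

59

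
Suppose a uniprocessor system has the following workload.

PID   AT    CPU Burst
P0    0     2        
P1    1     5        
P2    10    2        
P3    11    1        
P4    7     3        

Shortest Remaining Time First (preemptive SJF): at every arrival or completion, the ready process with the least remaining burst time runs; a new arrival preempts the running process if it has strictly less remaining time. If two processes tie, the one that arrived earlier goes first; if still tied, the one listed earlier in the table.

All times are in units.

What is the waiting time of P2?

0

Schedule: | P0 0-2 | P1 2-7 | P4 7-10 | P2 10-12 | P3 12-13 |
Completion: P0=2  P1=7  P2=12  P3=13  P4=10
Turnaround (C−A): P0=2  P1=6  P2=2  P3=2  P4=3
Waiting(P2) = turnaround − burst = 2 − 2 = 0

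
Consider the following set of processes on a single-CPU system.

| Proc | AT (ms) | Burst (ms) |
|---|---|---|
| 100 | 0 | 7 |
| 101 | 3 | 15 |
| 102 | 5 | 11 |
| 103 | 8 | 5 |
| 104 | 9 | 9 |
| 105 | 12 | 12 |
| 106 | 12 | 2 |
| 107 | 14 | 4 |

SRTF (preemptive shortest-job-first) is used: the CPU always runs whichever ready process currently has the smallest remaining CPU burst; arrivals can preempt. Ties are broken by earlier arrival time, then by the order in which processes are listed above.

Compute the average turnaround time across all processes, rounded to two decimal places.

Gantt: | 100 0-7 | 102 7-8 | 103 8-13 | 106 13-15 | 107 15-19 | 104 19-28 | 102 28-38 | 105 38-50 | 101 50-65 |
Completion: 100=7  101=65  102=38  103=13  104=28  105=50  106=15  107=19
Turnaround times: 100=7, 101=62, 102=33, 103=5, 104=19, 105=38, 106=3, 107=5
Average turnaround = (7+62+33+5+19+38+3+5) / 8 = 172/8 = 21.50

21.50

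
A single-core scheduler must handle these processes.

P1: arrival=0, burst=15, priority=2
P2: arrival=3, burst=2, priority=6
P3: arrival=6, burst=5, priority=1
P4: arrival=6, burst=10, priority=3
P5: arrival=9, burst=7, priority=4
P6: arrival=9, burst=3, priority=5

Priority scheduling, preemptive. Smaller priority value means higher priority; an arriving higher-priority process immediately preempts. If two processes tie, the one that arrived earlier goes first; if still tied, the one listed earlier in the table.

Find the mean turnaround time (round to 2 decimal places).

Schedule: | P1 0-6 | P3 6-11 | P1 11-20 | P4 20-30 | P5 30-37 | P6 37-40 | P2 40-42 |
Completion: P1=20  P2=42  P3=11  P4=30  P5=37  P6=40
Turnaround (C−A): P1=20  P2=39  P3=5  P4=24  P5=28  P6=31
Turnaround times: P1=20, P2=39, P3=5, P4=24, P5=28, P6=31
Average turnaround = (20+39+5+24+28+31) / 6 = 147/6 = 24.50

24.50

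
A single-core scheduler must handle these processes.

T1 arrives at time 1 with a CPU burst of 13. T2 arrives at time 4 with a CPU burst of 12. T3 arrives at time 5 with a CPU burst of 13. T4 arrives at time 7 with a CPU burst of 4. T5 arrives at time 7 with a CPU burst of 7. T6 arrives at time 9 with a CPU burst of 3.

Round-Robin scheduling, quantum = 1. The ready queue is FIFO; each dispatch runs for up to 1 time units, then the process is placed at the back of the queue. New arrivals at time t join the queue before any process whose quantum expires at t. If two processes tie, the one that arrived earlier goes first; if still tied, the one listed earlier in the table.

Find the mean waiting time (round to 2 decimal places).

26.83

Gantt: | idle 0-1 | T1 1-4 | T2 4-5 | T1 5-6 | T3 6-7 | T2 7-8 | T1 8-9 | T4 9-10 | T5 10-11 | T3 11-12 | T2 12-13 | T6 13-14 | T1 14-15 | T4 15-16 | T5 16-17 | T3 17-18 | T2 18-19 | T6 19-20 | T1 20-21 | T4 21-22 | T5 22-23 | T3 23-24 | T2 24-25 | T6 25-26 | T1 26-27 | T4 27-28 | T5 28-29 | T3 29-30 | T2 30-31 | T1 31-32 | T5 32-33 | T3 33-34 | T2 34-35 | T1 35-36 | T5 36-37 | T3 37-38 | T2 38-39 | T1 39-40 | T5 40-41 | T3 41-42 | T2 42-43 | T1 43-44 | T3 44-45 | T2 45-46 | T1 46-47 | T3 47-48 | T2 48-49 | T3 49-50 | T2 50-51 | T3 51-53 |
Completion: T1=47  T2=51  T3=53  T4=28  T5=41  T6=26
Waiting times: T1=33, T2=35, T3=35, T4=17, T5=27, T6=14
Average waiting = (33+35+35+17+27+14) / 6 = 161/6 = 26.83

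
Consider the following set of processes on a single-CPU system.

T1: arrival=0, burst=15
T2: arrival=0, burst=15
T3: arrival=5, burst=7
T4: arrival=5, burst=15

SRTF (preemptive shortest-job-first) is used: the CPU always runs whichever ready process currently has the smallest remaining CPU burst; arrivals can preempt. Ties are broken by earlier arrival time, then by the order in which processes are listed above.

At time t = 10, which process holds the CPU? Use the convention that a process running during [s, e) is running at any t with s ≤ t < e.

Gantt: | T1 0-5 | T3 5-12 | T1 12-22 | T2 22-37 | T4 37-52 |
Completion: T1=22  T2=37  T3=12  T4=52
Turnaround (C−A): T1=22  T2=37  T3=7  T4=47

T3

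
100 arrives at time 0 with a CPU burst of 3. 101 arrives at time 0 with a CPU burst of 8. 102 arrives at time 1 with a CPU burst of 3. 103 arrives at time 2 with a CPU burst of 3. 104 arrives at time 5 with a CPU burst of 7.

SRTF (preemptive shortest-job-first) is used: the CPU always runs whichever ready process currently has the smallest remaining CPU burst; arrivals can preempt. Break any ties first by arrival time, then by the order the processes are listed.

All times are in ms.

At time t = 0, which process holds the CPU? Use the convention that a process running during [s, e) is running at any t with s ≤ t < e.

Schedule: | 100 0-3 | 102 3-6 | 103 6-9 | 104 9-16 | 101 16-24 |
Completion: 100=3  101=24  102=6  103=9  104=16
Turnaround (C−A): 100=3  101=24  102=5  103=7  104=11

100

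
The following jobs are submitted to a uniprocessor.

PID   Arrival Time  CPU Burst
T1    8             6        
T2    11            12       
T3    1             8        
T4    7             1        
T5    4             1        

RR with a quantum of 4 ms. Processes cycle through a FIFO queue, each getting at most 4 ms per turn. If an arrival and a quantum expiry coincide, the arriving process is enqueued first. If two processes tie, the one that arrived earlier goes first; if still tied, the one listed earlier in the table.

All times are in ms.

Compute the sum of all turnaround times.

46

Gantt: | idle 0-1 | T3 1-5 | T5 5-6 | T3 6-10 | T4 10-11 | T1 11-15 | T2 15-19 | T1 19-21 | T2 21-29 |
Completion: T1=21  T2=29  T3=10  T4=11  T5=6
Turnaround (C−A): T1=13  T2=18  T3=9  T4=4  T5=2
Turnaround = completion − arrival: T1=13, T2=18, T3=9, T4=4, T5=2
Total turnaround = 13 + 18 + 9 + 4 + 2 = 46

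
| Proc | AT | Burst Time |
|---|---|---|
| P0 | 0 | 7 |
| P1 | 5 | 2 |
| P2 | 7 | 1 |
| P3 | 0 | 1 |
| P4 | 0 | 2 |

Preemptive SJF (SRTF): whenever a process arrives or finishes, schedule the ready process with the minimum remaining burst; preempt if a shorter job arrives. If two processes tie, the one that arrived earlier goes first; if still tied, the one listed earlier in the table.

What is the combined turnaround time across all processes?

20

Schedule: | P3 0-1 | P4 1-3 | P0 3-5 | P1 5-7 | P2 7-8 | P0 8-13 |
Completion: P0=13  P1=7  P2=8  P3=1  P4=3
Turnaround (C−A): P0=13  P1=2  P2=1  P3=1  P4=3
Turnaround = completion − arrival: P0=13, P1=2, P2=1, P3=1, P4=3
Total turnaround = 13 + 2 + 1 + 1 + 3 = 20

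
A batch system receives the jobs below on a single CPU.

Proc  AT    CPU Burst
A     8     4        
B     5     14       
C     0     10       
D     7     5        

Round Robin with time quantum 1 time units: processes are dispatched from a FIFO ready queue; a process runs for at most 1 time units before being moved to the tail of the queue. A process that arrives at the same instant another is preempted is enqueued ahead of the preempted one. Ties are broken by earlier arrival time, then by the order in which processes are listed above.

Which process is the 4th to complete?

B

Timeline: | C 0-5 | B 5-6 | C 6-7 | B 7-8 | D 8-9 | C 9-10 | A 10-11 | B 11-12 | D 12-13 | C 13-14 | A 14-15 | B 15-16 | D 16-17 | C 17-18 | A 18-19 | B 19-20 | D 20-21 | C 21-22 | A 22-23 | B 23-24 | D 24-25 | B 25-33 |
Completion: A=23  B=33  C=22  D=25
Turnaround (C−A): A=15  B=28  C=22  D=18
Finish order: C → A → D → B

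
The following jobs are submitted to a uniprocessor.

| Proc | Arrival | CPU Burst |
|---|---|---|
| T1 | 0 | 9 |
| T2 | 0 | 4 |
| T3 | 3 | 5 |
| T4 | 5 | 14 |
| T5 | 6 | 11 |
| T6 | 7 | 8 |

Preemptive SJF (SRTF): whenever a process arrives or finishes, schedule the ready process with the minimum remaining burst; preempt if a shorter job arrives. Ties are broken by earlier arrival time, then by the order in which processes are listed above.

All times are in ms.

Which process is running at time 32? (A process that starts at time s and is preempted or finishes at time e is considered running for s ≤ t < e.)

Schedule: | T2 0-4 | T3 4-9 | T6 9-17 | T1 17-26 | T5 26-37 | T4 37-51 |
Completion: T1=26  T2=4  T3=9  T4=51  T5=37  T6=17
Turnaround (C−A): T1=26  T2=4  T3=6  T4=46  T5=31  T6=10

T5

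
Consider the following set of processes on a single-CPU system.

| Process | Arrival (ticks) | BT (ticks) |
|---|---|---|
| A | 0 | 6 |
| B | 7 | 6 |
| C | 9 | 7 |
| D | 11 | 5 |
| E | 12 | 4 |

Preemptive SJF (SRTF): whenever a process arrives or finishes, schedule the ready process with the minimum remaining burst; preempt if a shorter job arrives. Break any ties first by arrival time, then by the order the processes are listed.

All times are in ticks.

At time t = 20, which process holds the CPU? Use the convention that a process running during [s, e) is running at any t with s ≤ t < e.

D

Gantt: | A 0-6 | idle 6-7 | B 7-13 | E 13-17 | D 17-22 | C 22-29 |
Completion: A=6  B=13  C=29  D=22  E=17
Turnaround (C−A): A=6  B=6  C=20  D=11  E=5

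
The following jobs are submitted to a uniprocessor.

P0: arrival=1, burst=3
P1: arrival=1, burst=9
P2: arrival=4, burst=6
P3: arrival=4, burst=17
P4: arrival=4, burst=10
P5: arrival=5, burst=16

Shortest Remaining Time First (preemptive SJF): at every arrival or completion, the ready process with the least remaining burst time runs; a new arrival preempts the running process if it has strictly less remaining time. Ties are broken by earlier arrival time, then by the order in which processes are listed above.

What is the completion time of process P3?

Timeline: | idle 0-1 | P0 1-4 | P2 4-10 | P1 10-19 | P4 19-29 | P5 29-45 | P3 45-62 |
Completion: P0=4  P1=19  P2=10  P3=62  P4=29  P5=45

62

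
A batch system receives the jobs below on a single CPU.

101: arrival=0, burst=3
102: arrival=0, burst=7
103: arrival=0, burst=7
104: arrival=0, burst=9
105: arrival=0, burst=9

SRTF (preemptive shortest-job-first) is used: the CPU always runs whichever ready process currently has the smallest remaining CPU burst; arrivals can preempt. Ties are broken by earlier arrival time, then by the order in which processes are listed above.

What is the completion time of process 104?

26

Schedule: | 101 0-3 | 102 3-10 | 103 10-17 | 104 17-26 | 105 26-35 |
Completion: 101=3  102=10  103=17  104=26  105=35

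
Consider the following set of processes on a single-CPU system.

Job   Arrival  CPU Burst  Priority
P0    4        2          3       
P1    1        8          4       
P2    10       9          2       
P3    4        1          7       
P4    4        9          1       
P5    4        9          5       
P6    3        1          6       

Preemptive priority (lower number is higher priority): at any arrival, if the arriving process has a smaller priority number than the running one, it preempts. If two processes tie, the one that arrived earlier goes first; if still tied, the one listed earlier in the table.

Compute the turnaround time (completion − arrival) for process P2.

Timeline: | idle 0-1 | P1 1-4 | P4 4-13 | P2 13-22 | P0 22-24 | P1 24-29 | P5 29-38 | P6 38-39 | P3 39-40 |
Completion: P0=24  P1=29  P2=22  P3=40  P4=13  P5=38  P6=39
Turnaround(P2) = completion − arrival = 22 − 10 = 12

12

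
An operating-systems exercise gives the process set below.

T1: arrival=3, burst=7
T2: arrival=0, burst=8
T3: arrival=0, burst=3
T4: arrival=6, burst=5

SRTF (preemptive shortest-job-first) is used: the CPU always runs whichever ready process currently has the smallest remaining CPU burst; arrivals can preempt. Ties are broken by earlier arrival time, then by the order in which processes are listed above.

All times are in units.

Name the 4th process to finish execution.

T2

Timeline: | T3 0-3 | T1 3-10 | T4 10-15 | T2 15-23 |
Completion: T1=10  T2=23  T3=3  T4=15
Turnaround (C−A): T1=7  T2=23  T3=3  T4=9
Finish order: T3 → T1 → T4 → T2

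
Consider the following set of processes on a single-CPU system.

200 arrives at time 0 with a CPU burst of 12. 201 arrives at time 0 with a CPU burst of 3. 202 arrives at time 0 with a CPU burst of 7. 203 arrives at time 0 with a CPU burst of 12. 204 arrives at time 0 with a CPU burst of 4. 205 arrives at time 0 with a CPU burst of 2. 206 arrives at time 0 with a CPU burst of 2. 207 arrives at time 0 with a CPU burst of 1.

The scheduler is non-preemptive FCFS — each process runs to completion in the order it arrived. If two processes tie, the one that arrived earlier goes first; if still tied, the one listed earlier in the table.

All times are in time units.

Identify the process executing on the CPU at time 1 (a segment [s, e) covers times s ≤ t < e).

200

Gantt: | 200 0-12 | 201 12-15 | 202 15-22 | 203 22-34 | 204 34-38 | 205 38-40 | 206 40-42 | 207 42-43 |
Completion: 200=12  201=15  202=22  203=34  204=38  205=40  206=42  207=43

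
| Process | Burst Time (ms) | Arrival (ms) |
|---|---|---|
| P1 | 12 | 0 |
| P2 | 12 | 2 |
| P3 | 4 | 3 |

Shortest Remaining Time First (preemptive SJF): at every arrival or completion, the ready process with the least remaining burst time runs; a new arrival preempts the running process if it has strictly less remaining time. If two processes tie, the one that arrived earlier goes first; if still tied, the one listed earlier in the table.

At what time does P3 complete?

Gantt: | P1 0-3 | P3 3-7 | P1 7-16 | P2 16-28 |
Completion: P1=16  P2=28  P3=7

7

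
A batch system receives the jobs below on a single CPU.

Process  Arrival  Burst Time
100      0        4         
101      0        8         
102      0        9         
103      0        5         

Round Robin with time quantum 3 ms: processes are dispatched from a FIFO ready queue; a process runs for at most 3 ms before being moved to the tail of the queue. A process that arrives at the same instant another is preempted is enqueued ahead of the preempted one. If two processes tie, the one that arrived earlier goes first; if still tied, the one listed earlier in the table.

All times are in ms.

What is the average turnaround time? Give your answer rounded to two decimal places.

20.75

Gantt: | 100 0-3 | 101 3-6 | 102 6-9 | 103 9-12 | 100 12-13 | 101 13-16 | 102 16-19 | 103 19-21 | 101 21-23 | 102 23-26 |
Completion: 100=13  101=23  102=26  103=21
Turnaround times: 100=13, 101=23, 102=26, 103=21
Average turnaround = (13+23+26+21) / 4 = 83/4 = 20.75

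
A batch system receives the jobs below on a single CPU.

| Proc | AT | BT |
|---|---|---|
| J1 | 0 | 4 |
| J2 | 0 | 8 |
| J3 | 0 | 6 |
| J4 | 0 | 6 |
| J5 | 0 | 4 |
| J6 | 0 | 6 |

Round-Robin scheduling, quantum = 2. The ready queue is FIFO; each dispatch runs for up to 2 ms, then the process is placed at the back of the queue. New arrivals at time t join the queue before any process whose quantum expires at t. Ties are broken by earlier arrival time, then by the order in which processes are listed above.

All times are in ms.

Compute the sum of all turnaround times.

Gantt: | J1 0-2 | J2 2-4 | J3 4-6 | J4 6-8 | J5 8-10 | J6 10-12 | J1 12-14 | J2 14-16 | J3 16-18 | J4 18-20 | J5 20-22 | J6 22-24 | J2 24-26 | J3 26-28 | J4 28-30 | J6 30-32 | J2 32-34 |
Completion: J1=14  J2=34  J3=28  J4=30  J5=22  J6=32
Turnaround (C−A): J1=14  J2=34  J3=28  J4=30  J5=22  J6=32
Turnaround = completion − arrival: J1=14, J2=34, J3=28, J4=30, J5=22, J6=32
Total turnaround = 14 + 34 + 28 + 30 + 22 + 32 = 160

160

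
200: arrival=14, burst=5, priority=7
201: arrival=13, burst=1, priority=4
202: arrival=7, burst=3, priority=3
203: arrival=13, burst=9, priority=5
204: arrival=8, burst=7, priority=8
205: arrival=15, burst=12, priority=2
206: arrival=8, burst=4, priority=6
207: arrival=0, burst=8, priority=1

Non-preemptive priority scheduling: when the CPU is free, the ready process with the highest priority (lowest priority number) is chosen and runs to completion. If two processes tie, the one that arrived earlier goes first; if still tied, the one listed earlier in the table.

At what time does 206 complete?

15

Timeline: | 207 0-8 | 202 8-11 | 206 11-15 | 205 15-27 | 201 27-28 | 203 28-37 | 200 37-42 | 204 42-49 |
Completion: 200=42  201=28  202=11  203=37  204=49  205=27  206=15  207=8
Turnaround (C−A): 200=28  201=15  202=4  203=24  204=41  205=12  206=7  207=8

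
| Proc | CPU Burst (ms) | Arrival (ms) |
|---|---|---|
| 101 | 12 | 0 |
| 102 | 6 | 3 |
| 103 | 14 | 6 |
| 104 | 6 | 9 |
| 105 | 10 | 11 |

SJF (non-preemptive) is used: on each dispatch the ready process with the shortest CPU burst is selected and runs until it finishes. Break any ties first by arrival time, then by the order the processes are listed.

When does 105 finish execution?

Schedule: | 101 0-12 | 102 12-18 | 104 18-24 | 105 24-34 | 103 34-48 |
Completion: 101=12  102=18  103=48  104=24  105=34
Turnaround (C−A): 101=12  102=15  103=42  104=15  105=23

34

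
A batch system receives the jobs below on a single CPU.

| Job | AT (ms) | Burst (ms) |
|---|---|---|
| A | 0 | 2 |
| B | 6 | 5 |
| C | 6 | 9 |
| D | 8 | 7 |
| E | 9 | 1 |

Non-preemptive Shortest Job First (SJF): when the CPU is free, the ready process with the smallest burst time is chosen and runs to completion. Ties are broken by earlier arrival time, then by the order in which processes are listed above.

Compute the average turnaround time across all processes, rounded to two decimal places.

8.60

Timeline: | A 0-2 | idle 2-6 | B 6-11 | E 11-12 | D 12-19 | C 19-28 |
Completion: A=2  B=11  C=28  D=19  E=12
Turnaround (C−A): A=2  B=5  C=22  D=11  E=3
Turnaround times: A=2, B=5, C=22, D=11, E=3
Average turnaround = (2+5+22+11+3) / 5 = 43/5 = 8.60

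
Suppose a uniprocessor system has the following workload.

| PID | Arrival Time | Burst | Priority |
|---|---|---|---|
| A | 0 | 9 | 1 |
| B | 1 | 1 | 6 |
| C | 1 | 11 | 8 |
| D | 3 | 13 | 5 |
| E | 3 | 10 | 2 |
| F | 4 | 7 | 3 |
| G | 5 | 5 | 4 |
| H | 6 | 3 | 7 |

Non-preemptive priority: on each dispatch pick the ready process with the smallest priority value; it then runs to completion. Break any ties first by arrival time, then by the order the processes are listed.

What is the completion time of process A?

9

Gantt: | A 0-9 | E 9-19 | F 19-26 | G 26-31 | D 31-44 | B 44-45 | H 45-48 | C 48-59 |
Completion: A=9  B=45  C=59  D=44  E=19  F=26  G=31  H=48
Turnaround (C−A): A=9  B=44  C=58  D=41  E=16  F=22  G=26  H=42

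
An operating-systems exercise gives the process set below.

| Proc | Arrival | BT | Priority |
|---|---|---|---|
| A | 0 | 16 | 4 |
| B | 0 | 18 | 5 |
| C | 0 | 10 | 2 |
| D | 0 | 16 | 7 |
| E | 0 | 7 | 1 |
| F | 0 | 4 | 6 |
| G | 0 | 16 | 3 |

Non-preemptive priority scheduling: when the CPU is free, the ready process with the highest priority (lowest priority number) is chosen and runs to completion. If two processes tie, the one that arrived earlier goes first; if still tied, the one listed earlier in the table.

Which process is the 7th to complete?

D

Schedule: | E 0-7 | C 7-17 | G 17-33 | A 33-49 | B 49-67 | F 67-71 | D 71-87 |
Completion: A=49  B=67  C=17  D=87  E=7  F=71  G=33
Turnaround (C−A): A=49  B=67  C=17  D=87  E=7  F=71  G=33
Finish order: E → C → G → A → B → F → D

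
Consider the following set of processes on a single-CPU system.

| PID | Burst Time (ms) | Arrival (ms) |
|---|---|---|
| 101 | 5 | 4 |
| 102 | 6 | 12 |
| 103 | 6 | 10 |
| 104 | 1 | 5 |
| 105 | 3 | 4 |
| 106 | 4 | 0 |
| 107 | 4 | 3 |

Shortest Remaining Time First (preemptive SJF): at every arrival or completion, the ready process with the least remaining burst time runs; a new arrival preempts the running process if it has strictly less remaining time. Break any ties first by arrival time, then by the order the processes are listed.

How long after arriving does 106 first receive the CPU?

0

Timeline: | 106 0-4 | 105 4-5 | 104 5-6 | 105 6-8 | 107 8-12 | 101 12-17 | 103 17-23 | 102 23-29 |
Completion: 101=17  102=29  103=23  104=6  105=8  106=4  107=12
Turnaround (C−A): 101=13  102=17  103=13  104=1  105=4  106=4  107=9
Response(106) = first start − arrival = 0 − 0 = 0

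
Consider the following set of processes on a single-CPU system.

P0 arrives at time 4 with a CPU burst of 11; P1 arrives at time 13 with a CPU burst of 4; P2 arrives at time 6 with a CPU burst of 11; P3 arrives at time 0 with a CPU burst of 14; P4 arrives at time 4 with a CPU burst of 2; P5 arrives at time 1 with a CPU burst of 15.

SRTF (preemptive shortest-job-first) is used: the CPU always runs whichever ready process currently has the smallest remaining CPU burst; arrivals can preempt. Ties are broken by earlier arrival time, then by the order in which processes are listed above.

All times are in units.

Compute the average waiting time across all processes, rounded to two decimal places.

14.50

Gantt: | P3 0-4 | P4 4-6 | P3 6-16 | P1 16-20 | P0 20-31 | P2 31-42 | P5 42-57 |
Completion: P0=31  P1=20  P2=42  P3=16  P4=6  P5=57
Turnaround (C−A): P0=27  P1=7  P2=36  P3=16  P4=2  P5=56
Waiting times: P0=16, P1=3, P2=25, P3=2, P4=0, P5=41
Average waiting = (16+3+25+2+0+41) / 6 = 87/6 = 14.50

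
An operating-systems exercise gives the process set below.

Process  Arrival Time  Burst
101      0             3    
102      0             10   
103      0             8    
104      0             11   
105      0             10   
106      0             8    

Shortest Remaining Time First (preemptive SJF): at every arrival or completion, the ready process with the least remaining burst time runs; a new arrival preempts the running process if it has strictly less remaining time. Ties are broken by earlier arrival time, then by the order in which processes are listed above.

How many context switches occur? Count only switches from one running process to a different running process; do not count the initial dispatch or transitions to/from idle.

5

Timeline: | 101 0-3 | 103 3-11 | 106 11-19 | 102 19-29 | 105 29-39 | 104 39-50 |
Completion: 101=3  102=29  103=11  104=50  105=39  106=19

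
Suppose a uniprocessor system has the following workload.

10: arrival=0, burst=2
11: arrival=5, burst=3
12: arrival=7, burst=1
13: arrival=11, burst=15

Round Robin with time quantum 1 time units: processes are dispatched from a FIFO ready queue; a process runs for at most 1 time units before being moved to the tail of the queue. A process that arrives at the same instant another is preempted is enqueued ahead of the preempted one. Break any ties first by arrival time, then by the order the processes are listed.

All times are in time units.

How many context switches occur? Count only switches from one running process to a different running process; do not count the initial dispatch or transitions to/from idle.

2

Timeline: | 10 0-2 | idle 2-5 | 11 5-7 | 12 7-8 | 11 8-9 | idle 9-11 | 13 11-26 |
Completion: 10=2  11=9  12=8  13=26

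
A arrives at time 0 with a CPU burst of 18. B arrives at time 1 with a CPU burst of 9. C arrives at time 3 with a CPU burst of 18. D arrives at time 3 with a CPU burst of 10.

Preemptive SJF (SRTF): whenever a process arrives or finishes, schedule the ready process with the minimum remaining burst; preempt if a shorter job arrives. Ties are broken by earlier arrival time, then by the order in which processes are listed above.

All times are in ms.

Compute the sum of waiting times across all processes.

Schedule: | A 0-1 | B 1-10 | D 10-20 | A 20-37 | C 37-55 |
Completion: A=37  B=10  C=55  D=20
Turnaround (C−A): A=37  B=9  C=52  D=17
Waiting = turnaround − burst: A=19, B=0, C=34, D=7
Total waiting = 19 + 0 + 34 + 7 = 60

60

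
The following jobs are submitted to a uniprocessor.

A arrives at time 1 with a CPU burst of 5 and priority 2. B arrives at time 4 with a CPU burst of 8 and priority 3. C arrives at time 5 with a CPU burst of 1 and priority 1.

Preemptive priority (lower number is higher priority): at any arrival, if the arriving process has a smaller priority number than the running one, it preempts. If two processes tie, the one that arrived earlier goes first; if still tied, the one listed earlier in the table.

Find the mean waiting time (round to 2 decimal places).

1.33

Gantt: | idle 0-1 | A 1-5 | C 5-6 | A 6-7 | B 7-15 |
Completion: A=7  B=15  C=6
Waiting times: A=1, B=3, C=0
Average waiting = (1+3+0) / 3 = 4/3 = 1.33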